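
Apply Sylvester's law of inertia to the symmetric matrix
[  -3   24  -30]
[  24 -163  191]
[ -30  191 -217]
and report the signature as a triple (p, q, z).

Answer: (2, 1, 0)

Derivation:
step 0: pivot -3 → sign −
step 1: pivot 29 → sign +
step 2: pivot 6/29 → sign +
signature = (2, 1, 0)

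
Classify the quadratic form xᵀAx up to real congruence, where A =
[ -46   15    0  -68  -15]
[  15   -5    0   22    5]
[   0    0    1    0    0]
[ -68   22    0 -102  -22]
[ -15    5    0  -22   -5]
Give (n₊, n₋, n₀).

Answer: (1, 3, 1)

Derivation:
step 0: pivot -46 → sign −
step 1: pivot -5/46 → sign −
step 2: pivot 1 → sign +
step 3: pivot -6/5 → sign −
step 4: row/col 4 already zero → sign 0
signature = (1, 3, 1)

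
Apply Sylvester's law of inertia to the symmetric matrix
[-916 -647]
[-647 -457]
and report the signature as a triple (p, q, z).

Answer: (0, 2, 0)

Derivation:
step 0: pivot -916 → sign −
step 1: pivot -3/916 → sign −
signature = (0, 2, 0)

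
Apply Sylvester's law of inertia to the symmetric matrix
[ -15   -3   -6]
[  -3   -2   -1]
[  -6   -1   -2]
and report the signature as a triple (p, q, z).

Answer: (1, 2, 0)

Derivation:
step 0: pivot -15 → sign −
step 1: pivot -7/5 → sign −
step 2: pivot 3/7 → sign +
signature = (1, 2, 0)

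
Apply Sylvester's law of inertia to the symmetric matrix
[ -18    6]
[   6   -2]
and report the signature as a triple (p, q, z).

Answer: (0, 1, 1)

Derivation:
step 0: pivot -18 → sign −
step 1: row/col 1 already zero → sign 0
signature = (0, 1, 1)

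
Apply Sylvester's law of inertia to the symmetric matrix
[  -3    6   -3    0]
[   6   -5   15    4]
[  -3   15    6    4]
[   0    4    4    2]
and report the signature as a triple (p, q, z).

step 0: pivot -3 → sign −
step 1: pivot 7 → sign +
step 2: pivot -18/7 → sign −
step 3: pivot 2/9 → sign +
signature = (2, 2, 0)

Answer: (2, 2, 0)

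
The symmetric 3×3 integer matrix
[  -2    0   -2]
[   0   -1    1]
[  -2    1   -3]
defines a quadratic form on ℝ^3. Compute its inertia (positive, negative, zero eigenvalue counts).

step 0: pivot -2 → sign −
step 1: pivot -1 → sign −
step 2: row/col 2 already zero → sign 0
signature = (0, 2, 1)

Answer: (0, 2, 1)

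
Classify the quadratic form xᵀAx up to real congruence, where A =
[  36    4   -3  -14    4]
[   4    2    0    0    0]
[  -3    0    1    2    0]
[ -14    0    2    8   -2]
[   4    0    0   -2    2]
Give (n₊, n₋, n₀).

Answer: (5, 0, 0)

Derivation:
step 0: pivot 36 → sign +
step 1: pivot 14/9 → sign +
step 2: pivot 19/28 → sign +
step 3: pivot 12/19 → sign +
step 4: pivot 1 → sign +
signature = (5, 0, 0)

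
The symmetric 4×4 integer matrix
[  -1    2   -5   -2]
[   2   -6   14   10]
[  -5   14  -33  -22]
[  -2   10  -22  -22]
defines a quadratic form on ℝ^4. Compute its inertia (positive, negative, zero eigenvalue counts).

Answer: (0, 2, 2)

Derivation:
step 0: pivot -1 → sign −
step 1: pivot -2 → sign −
step 2: row/col 2 already zero → sign 0
step 3: row/col 3 already zero → sign 0
signature = (0, 2, 2)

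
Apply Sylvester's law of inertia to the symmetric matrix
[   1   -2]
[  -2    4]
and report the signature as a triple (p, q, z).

step 0: pivot 1 → sign +
step 1: row/col 1 already zero → sign 0
signature = (1, 0, 1)

Answer: (1, 0, 1)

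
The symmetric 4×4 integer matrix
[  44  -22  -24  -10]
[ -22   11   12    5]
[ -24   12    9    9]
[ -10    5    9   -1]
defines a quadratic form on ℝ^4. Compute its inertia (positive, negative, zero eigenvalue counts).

Answer: (1, 2, 1)

Derivation:
step 0: pivot 44 → sign +
step 1: pivot -45/11 → sign −
step 2: pivot -1/5 → sign −
step 3: row/col 3 already zero → sign 0
signature = (1, 2, 1)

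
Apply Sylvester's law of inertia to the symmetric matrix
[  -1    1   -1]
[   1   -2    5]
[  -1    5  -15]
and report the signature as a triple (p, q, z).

Answer: (1, 2, 0)

Derivation:
step 0: pivot -1 → sign −
step 1: pivot -1 → sign −
step 2: pivot 2 → sign +
signature = (1, 2, 0)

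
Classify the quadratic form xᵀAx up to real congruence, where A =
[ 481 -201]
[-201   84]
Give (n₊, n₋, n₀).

step 0: pivot 481 → sign +
step 1: pivot 3/481 → sign +
signature = (2, 0, 0)

Answer: (2, 0, 0)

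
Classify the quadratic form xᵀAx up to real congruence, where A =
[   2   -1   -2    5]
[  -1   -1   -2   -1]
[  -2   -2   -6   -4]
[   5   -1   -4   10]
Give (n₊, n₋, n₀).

Answer: (2, 2, 0)

Derivation:
step 0: pivot 2 → sign +
step 1: pivot -3/2 → sign −
step 2: pivot -2 → sign −
step 3: pivot 1 → sign +
signature = (2, 2, 0)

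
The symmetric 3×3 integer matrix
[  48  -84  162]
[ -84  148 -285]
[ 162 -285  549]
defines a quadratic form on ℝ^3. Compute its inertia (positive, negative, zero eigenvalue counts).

step 0: pivot 48 → sign +
step 1: pivot 1 → sign +
step 2: row/col 2 already zero → sign 0
signature = (2, 0, 1)

Answer: (2, 0, 1)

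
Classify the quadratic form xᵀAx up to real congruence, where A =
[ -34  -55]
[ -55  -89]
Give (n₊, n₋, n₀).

step 0: pivot -34 → sign −
step 1: pivot -1/34 → sign −
signature = (0, 2, 0)

Answer: (0, 2, 0)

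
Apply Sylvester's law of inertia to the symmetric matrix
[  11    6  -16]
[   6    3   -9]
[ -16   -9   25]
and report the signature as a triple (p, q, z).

step 0: pivot 11 → sign +
step 1: pivot -3/11 → sign −
step 2: pivot 2 → sign +
signature = (2, 1, 0)

Answer: (2, 1, 0)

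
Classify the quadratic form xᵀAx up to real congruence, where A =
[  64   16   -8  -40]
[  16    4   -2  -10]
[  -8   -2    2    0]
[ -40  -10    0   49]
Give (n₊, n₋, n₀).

Answer: (2, 1, 1)

Derivation:
step 0: pivot 64 → sign +
step 1: pivot 1 → sign +
step 2: pivot -1 → sign −
step 3: row/col 3 already zero → sign 0
signature = (2, 1, 1)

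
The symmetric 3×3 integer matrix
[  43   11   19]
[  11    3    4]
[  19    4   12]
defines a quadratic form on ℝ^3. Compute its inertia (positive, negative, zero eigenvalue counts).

step 0: pivot 43 → sign +
step 1: pivot 8/43 → sign +
step 2: pivot -3/8 → sign −
signature = (2, 1, 0)

Answer: (2, 1, 0)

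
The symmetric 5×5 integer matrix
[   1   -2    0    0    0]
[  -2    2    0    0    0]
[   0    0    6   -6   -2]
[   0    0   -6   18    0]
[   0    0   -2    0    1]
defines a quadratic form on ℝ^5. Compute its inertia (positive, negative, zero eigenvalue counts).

step 0: pivot 1 → sign +
step 1: pivot -2 → sign −
step 2: pivot 6 → sign +
step 3: pivot 12 → sign +
step 4: row/col 4 already zero → sign 0
signature = (3, 1, 1)

Answer: (3, 1, 1)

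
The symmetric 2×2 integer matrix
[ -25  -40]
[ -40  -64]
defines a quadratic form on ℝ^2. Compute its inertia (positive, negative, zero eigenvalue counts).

step 0: pivot -25 → sign −
step 1: row/col 1 already zero → sign 0
signature = (0, 1, 1)

Answer: (0, 1, 1)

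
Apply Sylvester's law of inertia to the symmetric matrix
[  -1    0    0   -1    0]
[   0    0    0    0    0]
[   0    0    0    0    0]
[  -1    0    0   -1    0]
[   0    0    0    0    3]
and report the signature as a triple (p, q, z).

Answer: (1, 1, 3)

Derivation:
step 0: pivot -1 → sign −
step 1: pivot 3 → sign +
step 2: row/col 2 already zero → sign 0
step 3: row/col 3 already zero → sign 0
step 4: row/col 4 already zero → sign 0
signature = (1, 1, 3)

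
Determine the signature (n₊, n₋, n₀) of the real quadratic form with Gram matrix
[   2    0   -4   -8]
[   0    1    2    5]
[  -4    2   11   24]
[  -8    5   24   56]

step 0: pivot 2 → sign +
step 1: pivot 1 → sign +
step 2: pivot -1 → sign −
step 3: pivot 3 → sign +
signature = (3, 1, 0)

Answer: (3, 1, 0)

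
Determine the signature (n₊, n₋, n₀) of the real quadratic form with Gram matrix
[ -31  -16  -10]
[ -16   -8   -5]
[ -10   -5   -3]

Answer: (2, 1, 0)

Derivation:
step 0: pivot -31 → sign −
step 1: pivot 8/31 → sign +
step 2: pivot 1/8 → sign +
signature = (2, 1, 0)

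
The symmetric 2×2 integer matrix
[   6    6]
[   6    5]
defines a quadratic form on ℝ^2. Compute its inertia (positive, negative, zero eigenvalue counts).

Answer: (1, 1, 0)

Derivation:
step 0: pivot 6 → sign +
step 1: pivot -1 → sign −
signature = (1, 1, 0)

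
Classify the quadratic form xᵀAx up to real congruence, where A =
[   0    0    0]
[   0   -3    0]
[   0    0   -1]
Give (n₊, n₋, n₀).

step 0: pivot -3 → sign −
step 1: pivot -1 → sign −
step 2: row/col 2 already zero → sign 0
signature = (0, 2, 1)

Answer: (0, 2, 1)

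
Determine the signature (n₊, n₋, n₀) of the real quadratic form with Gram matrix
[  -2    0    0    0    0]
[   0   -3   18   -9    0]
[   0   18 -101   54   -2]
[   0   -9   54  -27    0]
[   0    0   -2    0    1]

step 0: pivot -2 → sign −
step 1: pivot -3 → sign −
step 2: pivot 7 → sign +
step 3: pivot 3/7 → sign +
step 4: row/col 4 already zero → sign 0
signature = (2, 2, 1)

Answer: (2, 2, 1)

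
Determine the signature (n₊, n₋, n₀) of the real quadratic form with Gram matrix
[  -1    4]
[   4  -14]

step 0: pivot -1 → sign −
step 1: pivot 2 → sign +
signature = (1, 1, 0)

Answer: (1, 1, 0)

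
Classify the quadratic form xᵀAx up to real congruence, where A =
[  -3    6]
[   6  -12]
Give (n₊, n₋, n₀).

step 0: pivot -3 → sign −
step 1: row/col 1 already zero → sign 0
signature = (0, 1, 1)

Answer: (0, 1, 1)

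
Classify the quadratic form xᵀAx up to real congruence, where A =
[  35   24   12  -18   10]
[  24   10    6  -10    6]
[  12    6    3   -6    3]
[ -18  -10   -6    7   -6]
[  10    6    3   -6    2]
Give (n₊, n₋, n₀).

step 0: pivot 35 → sign +
step 1: pivot -226/35 → sign −
step 2: pivot -39/113 → sign −
step 3: pivot -3/13 → sign −
step 4: pivot 3 → sign +
signature = (2, 3, 0)

Answer: (2, 3, 0)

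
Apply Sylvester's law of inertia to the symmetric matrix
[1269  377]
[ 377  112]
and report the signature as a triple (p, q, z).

step 0: pivot 1269 → sign +
step 1: pivot -1/1269 → sign −
signature = (1, 1, 0)

Answer: (1, 1, 0)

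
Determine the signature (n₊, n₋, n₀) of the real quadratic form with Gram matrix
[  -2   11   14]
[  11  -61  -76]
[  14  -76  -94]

step 0: pivot -2 → sign −
step 1: pivot -1/2 → sign −
step 2: pivot 6 → sign +
signature = (1, 2, 0)

Answer: (1, 2, 0)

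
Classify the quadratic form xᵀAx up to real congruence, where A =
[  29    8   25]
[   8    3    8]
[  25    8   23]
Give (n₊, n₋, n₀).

step 0: pivot 29 → sign +
step 1: pivot 23/29 → sign +
step 2: pivot -2/23 → sign −
signature = (2, 1, 0)

Answer: (2, 1, 0)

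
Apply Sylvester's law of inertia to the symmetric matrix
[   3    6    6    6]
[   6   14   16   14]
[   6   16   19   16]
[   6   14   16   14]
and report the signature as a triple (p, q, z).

step 0: pivot 3 → sign +
step 1: pivot 2 → sign +
step 2: pivot -1 → sign −
step 3: row/col 3 already zero → sign 0
signature = (2, 1, 1)

Answer: (2, 1, 1)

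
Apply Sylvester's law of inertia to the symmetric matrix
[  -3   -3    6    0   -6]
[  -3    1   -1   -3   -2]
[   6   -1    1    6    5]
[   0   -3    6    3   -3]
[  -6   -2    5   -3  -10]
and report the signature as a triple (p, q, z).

step 0: pivot -3 → sign −
step 1: pivot 4 → sign +
step 2: pivot 3/4 → sign +
step 3: pivot -2 → sign −
step 4: row/col 4 already zero → sign 0
signature = (2, 2, 1)

Answer: (2, 2, 1)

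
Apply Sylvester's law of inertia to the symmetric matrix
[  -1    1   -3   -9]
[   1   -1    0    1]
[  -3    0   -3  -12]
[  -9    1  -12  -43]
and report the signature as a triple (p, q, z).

step 0: pivot -1 → sign −
step 1: pivot 6 → sign +
step 2: pivot -3/2 → sign −
step 3: pivot 2/3 → sign +
signature = (2, 2, 0)

Answer: (2, 2, 0)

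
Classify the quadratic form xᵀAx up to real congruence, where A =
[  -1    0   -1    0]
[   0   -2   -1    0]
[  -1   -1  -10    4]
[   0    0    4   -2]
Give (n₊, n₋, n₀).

Answer: (0, 4, 0)

Derivation:
step 0: pivot -1 → sign −
step 1: pivot -2 → sign −
step 2: pivot -17/2 → sign −
step 3: pivot -2/17 → sign −
signature = (0, 4, 0)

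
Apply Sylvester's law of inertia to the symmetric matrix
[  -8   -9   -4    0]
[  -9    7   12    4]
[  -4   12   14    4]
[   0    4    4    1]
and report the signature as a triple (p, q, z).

Answer: (2, 2, 0)

Derivation:
step 0: pivot -8 → sign −
step 1: pivot 137/8 → sign +
step 2: pivot 14/137 → sign +
step 3: pivot -1/7 → sign −
signature = (2, 2, 0)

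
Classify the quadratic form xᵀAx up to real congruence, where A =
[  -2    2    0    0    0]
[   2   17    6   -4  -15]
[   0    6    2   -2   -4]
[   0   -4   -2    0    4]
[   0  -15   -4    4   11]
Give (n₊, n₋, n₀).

step 0: pivot -2 → sign −
step 1: pivot 19 → sign +
step 2: pivot 2/19 → sign +
step 3: pivot -6 → sign −
step 4: row/col 4 already zero → sign 0
signature = (2, 2, 1)

Answer: (2, 2, 1)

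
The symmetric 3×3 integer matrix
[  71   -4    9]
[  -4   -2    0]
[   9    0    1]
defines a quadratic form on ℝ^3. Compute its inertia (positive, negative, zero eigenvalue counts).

step 0: pivot 71 → sign +
step 1: pivot -158/71 → sign −
step 2: pivot -2/79 → sign −
signature = (1, 2, 0)

Answer: (1, 2, 0)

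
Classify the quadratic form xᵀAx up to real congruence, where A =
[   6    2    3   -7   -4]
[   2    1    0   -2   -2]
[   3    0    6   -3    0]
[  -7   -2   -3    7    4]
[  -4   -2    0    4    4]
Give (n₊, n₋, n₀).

Answer: (3, 1, 1)

Derivation:
step 0: pivot 6 → sign +
step 1: pivot 1/3 → sign +
step 2: pivot 3/2 → sign +
step 3: pivot -3 → sign −
step 4: row/col 4 already zero → sign 0
signature = (3, 1, 1)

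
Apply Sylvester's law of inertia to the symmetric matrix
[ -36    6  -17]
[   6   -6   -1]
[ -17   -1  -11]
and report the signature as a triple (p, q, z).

step 0: pivot -36 → sign −
step 1: pivot -5 → sign −
step 2: pivot -1/30 → sign −
signature = (0, 3, 0)

Answer: (0, 3, 0)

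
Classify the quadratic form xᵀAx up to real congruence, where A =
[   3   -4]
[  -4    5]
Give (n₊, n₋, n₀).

Answer: (1, 1, 0)

Derivation:
step 0: pivot 3 → sign +
step 1: pivot -1/3 → sign −
signature = (1, 1, 0)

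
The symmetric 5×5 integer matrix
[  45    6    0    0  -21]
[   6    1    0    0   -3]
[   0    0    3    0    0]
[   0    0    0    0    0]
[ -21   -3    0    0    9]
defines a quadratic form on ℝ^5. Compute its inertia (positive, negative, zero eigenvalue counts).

Answer: (3, 1, 1)

Derivation:
step 0: pivot 45 → sign +
step 1: pivot 1/5 → sign +
step 2: pivot 3 → sign +
step 3: pivot -1 → sign −
step 4: row/col 4 already zero → sign 0
signature = (3, 1, 1)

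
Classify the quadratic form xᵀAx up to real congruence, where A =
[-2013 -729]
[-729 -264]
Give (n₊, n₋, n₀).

step 0: pivot -2013 → sign −
step 1: pivot 3/671 → sign +
signature = (1, 1, 0)

Answer: (1, 1, 0)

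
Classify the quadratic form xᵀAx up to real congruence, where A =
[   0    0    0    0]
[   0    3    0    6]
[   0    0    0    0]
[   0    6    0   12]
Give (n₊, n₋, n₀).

step 0: pivot 3 → sign +
step 1: row/col 1 already zero → sign 0
step 2: row/col 2 already zero → sign 0
step 3: row/col 3 already zero → sign 0
signature = (1, 0, 3)

Answer: (1, 0, 3)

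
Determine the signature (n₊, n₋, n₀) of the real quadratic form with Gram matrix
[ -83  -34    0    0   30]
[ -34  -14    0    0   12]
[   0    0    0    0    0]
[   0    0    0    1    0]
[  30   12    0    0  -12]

step 0: pivot -83 → sign −
step 1: pivot -6/83 → sign −
step 2: pivot 1 → sign +
step 3: row/col 3 already zero → sign 0
step 4: row/col 4 already zero → sign 0
signature = (1, 2, 2)

Answer: (1, 2, 2)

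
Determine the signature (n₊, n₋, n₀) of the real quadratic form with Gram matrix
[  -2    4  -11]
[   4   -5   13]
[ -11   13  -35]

step 0: pivot -2 → sign −
step 1: pivot 3 → sign +
step 2: pivot -3/2 → sign −
signature = (1, 2, 0)

Answer: (1, 2, 0)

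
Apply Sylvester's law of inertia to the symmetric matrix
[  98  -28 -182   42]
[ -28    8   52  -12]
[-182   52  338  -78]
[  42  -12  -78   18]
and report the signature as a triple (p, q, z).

Answer: (1, 0, 3)

Derivation:
step 0: pivot 98 → sign +
step 1: row/col 1 already zero → sign 0
step 2: row/col 2 already zero → sign 0
step 3: row/col 3 already zero → sign 0
signature = (1, 0, 3)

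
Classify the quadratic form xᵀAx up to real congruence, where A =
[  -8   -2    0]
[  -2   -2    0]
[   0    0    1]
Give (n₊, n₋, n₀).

Answer: (1, 2, 0)

Derivation:
step 0: pivot -8 → sign −
step 1: pivot -3/2 → sign −
step 2: pivot 1 → sign +
signature = (1, 2, 0)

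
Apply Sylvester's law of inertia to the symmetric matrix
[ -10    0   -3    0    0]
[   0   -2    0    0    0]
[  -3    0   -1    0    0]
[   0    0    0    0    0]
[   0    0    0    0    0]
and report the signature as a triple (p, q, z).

Answer: (0, 3, 2)

Derivation:
step 0: pivot -10 → sign −
step 1: pivot -2 → sign −
step 2: pivot -1/10 → sign −
step 3: row/col 3 already zero → sign 0
step 4: row/col 4 already zero → sign 0
signature = (0, 3, 2)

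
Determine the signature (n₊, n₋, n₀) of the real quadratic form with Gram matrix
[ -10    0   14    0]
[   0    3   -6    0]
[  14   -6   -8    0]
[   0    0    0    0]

step 0: pivot -10 → sign −
step 1: pivot 3 → sign +
step 2: pivot -2/5 → sign −
step 3: row/col 3 already zero → sign 0
signature = (1, 2, 1)

Answer: (1, 2, 1)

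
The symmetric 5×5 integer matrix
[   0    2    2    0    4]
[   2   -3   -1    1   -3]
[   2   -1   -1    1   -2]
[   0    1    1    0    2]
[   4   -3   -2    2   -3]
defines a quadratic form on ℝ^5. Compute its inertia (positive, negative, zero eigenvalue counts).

Answer: (2, 2, 1)

Derivation:
step 0: pivot -3 → sign −
step 1: pivot 4/3 → sign +
step 2: pivot -2 → sign −
step 3: pivot 3/2 → sign +
step 4: row/col 4 already zero → sign 0
signature = (2, 2, 1)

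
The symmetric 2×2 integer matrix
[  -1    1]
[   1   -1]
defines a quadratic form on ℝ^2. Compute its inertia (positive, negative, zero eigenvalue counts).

step 0: pivot -1 → sign −
step 1: row/col 1 already zero → sign 0
signature = (0, 1, 1)

Answer: (0, 1, 1)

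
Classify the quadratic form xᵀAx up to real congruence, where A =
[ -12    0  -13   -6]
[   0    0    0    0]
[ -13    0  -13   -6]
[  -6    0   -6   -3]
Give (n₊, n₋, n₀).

step 0: pivot -12 → sign −
step 1: pivot 13/12 → sign +
step 2: pivot -3/13 → sign −
step 3: row/col 3 already zero → sign 0
signature = (1, 2, 1)

Answer: (1, 2, 1)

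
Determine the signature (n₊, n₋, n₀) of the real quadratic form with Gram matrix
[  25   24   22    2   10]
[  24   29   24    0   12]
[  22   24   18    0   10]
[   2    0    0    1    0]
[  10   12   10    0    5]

Answer: (4, 1, 0)

Derivation:
step 0: pivot 25 → sign +
step 1: pivot 149/25 → sign +
step 2: pivot -410/149 → sign −
step 3: pivot 97/205 → sign +
step 4: pivot 3/97 → sign +
signature = (4, 1, 0)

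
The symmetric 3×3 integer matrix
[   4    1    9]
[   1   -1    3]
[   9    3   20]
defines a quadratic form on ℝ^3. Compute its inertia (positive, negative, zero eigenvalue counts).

step 0: pivot 4 → sign +
step 1: pivot -5/4 → sign −
step 2: pivot 1/5 → sign +
signature = (2, 1, 0)

Answer: (2, 1, 0)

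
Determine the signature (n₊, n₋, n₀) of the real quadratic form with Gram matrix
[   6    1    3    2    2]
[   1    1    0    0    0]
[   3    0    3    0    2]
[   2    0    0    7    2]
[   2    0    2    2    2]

Answer: (4, 1, 0)

Derivation:
step 0: pivot 6 → sign +
step 1: pivot 5/6 → sign +
step 2: pivot 6/5 → sign +
step 3: pivot 5 → sign +
step 4: pivot -2/15 → sign −
signature = (4, 1, 0)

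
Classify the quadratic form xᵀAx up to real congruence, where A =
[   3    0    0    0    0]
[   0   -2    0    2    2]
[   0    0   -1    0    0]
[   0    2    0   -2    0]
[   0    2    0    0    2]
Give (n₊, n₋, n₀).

step 0: pivot 3 → sign +
step 1: pivot -2 → sign −
step 2: pivot -1 → sign −
step 3: pivot 4 → sign +
step 4: pivot -1 → sign −
signature = (2, 3, 0)

Answer: (2, 3, 0)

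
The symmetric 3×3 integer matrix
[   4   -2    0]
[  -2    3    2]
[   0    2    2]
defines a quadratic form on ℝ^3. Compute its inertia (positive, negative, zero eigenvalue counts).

step 0: pivot 4 → sign +
step 1: pivot 2 → sign +
step 2: row/col 2 already zero → sign 0
signature = (2, 0, 1)

Answer: (2, 0, 1)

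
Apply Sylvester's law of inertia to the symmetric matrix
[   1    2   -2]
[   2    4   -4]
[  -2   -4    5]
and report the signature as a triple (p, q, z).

Answer: (2, 0, 1)

Derivation:
step 0: pivot 1 → sign +
step 1: pivot 1 → sign +
step 2: row/col 2 already zero → sign 0
signature = (2, 0, 1)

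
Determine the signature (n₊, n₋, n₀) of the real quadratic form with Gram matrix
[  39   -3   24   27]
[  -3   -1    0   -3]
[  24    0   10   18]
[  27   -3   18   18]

Answer: (1, 2, 1)

Derivation:
step 0: pivot 39 → sign +
step 1: pivot -16/13 → sign −
step 2: pivot -2 → sign −
step 3: row/col 3 already zero → sign 0
signature = (1, 2, 1)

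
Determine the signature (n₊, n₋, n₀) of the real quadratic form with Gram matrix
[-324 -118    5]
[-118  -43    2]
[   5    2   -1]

Answer: (1, 2, 0)

Derivation:
step 0: pivot -324 → sign −
step 1: pivot -2/81 → sign −
step 2: pivot 3/8 → sign +
signature = (1, 2, 0)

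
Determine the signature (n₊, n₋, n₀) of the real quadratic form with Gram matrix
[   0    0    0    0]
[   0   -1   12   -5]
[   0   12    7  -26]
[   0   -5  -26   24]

Answer: (2, 1, 1)

Derivation:
step 0: pivot -1 → sign −
step 1: pivot 151 → sign +
step 2: pivot 3/151 → sign +
step 3: row/col 3 already zero → sign 0
signature = (2, 1, 1)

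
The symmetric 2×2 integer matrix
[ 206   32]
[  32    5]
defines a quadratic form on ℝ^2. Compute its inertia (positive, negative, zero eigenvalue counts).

step 0: pivot 206 → sign +
step 1: pivot 3/103 → sign +
signature = (2, 0, 0)

Answer: (2, 0, 0)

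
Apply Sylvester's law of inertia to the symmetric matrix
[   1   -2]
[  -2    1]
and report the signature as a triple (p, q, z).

Answer: (1, 1, 0)

Derivation:
step 0: pivot 1 → sign +
step 1: pivot -3 → sign −
signature = (1, 1, 0)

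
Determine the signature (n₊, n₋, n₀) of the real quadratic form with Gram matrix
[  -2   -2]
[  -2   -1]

Answer: (1, 1, 0)

Derivation:
step 0: pivot -2 → sign −
step 1: pivot 1 → sign +
signature = (1, 1, 0)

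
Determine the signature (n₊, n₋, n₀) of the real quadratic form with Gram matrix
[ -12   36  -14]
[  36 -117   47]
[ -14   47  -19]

step 0: pivot -12 → sign −
step 1: pivot -9 → sign −
step 2: pivot 1/9 → sign +
signature = (1, 2, 0)

Answer: (1, 2, 0)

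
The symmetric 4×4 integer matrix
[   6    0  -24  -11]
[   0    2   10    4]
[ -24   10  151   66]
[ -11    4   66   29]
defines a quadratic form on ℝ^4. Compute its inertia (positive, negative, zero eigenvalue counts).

step 0: pivot 6 → sign +
step 1: pivot 2 → sign +
step 2: pivot 5 → sign +
step 3: pivot 1/30 → sign +
signature = (4, 0, 0)

Answer: (4, 0, 0)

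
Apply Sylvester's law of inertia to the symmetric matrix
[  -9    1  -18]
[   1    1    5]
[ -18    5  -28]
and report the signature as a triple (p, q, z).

step 0: pivot -9 → sign −
step 1: pivot 10/9 → sign +
step 2: pivot -1/10 → sign −
signature = (1, 2, 0)

Answer: (1, 2, 0)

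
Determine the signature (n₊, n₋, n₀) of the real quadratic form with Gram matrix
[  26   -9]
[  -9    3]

Answer: (1, 1, 0)

Derivation:
step 0: pivot 26 → sign +
step 1: pivot -3/26 → sign −
signature = (1, 1, 0)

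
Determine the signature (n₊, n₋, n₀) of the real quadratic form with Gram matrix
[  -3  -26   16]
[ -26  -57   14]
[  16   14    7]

step 0: pivot -3 → sign −
step 1: pivot 505/3 → sign +
step 2: pivot 3/505 → sign +
signature = (2, 1, 0)

Answer: (2, 1, 0)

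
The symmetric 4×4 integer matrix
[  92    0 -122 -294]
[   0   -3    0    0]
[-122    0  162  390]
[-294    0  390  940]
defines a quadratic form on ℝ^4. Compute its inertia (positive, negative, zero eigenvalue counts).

step 0: pivot 92 → sign +
step 1: pivot -3 → sign −
step 2: pivot 5/23 → sign +
step 3: pivot 2/5 → sign +
signature = (3, 1, 0)

Answer: (3, 1, 0)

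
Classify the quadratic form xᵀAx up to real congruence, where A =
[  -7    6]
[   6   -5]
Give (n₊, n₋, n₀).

Answer: (1, 1, 0)

Derivation:
step 0: pivot -7 → sign −
step 1: pivot 1/7 → sign +
signature = (1, 1, 0)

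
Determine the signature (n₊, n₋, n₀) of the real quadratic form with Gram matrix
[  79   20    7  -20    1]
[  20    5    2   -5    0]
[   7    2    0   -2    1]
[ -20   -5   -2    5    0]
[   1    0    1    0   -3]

step 0: pivot 79 → sign +
step 1: pivot -5/79 → sign −
step 2: pivot 1/5 → sign +
step 3: pivot -2 → sign −
step 4: row/col 4 already zero → sign 0
signature = (2, 2, 1)

Answer: (2, 2, 1)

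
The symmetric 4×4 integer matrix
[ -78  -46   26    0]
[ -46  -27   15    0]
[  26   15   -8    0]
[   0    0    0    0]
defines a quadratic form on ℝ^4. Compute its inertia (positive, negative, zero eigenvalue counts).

Answer: (1, 2, 1)

Derivation:
step 0: pivot -78 → sign −
step 1: pivot 5/39 → sign +
step 2: pivot -1/5 → sign −
step 3: row/col 3 already zero → sign 0
signature = (1, 2, 1)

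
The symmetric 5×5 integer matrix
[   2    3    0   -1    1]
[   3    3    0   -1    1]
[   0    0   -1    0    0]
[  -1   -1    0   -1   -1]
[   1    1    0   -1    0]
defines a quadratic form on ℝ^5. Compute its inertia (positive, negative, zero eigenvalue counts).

Answer: (1, 3, 1)

Derivation:
step 0: pivot 2 → sign +
step 1: pivot -3/2 → sign −
step 2: pivot -1 → sign −
step 3: pivot -4/3 → sign −
step 4: row/col 4 already zero → sign 0
signature = (1, 3, 1)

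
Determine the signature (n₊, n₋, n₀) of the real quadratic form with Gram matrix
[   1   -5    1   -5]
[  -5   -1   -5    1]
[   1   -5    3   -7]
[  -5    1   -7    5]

step 0: pivot 1 → sign +
step 1: pivot -26 → sign −
step 2: pivot 2 → sign +
step 3: pivot 2/13 → sign +
signature = (3, 1, 0)

Answer: (3, 1, 0)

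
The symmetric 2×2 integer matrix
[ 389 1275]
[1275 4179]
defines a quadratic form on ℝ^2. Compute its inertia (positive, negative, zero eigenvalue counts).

Answer: (2, 0, 0)

Derivation:
step 0: pivot 389 → sign +
step 1: pivot 6/389 → sign +
signature = (2, 0, 0)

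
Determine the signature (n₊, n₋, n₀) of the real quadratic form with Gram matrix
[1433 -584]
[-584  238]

Answer: (1, 1, 0)

Derivation:
step 0: pivot 1433 → sign +
step 1: pivot -2/1433 → sign −
signature = (1, 1, 0)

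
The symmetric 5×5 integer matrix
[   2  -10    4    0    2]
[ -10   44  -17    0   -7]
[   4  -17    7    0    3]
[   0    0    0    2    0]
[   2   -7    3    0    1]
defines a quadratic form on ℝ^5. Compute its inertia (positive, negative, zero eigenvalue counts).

step 0: pivot 2 → sign +
step 1: pivot -6 → sign −
step 2: pivot 1/2 → sign +
step 3: pivot 2 → sign +
step 4: row/col 4 already zero → sign 0
signature = (3, 1, 1)

Answer: (3, 1, 1)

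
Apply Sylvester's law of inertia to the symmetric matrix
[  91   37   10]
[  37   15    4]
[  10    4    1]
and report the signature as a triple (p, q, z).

Answer: (1, 1, 1)

Derivation:
step 0: pivot 91 → sign +
step 1: pivot -4/91 → sign −
step 2: row/col 2 already zero → sign 0
signature = (1, 1, 1)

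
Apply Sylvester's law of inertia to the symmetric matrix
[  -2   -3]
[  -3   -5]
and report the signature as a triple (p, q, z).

step 0: pivot -2 → sign −
step 1: pivot -1/2 → sign −
signature = (0, 2, 0)

Answer: (0, 2, 0)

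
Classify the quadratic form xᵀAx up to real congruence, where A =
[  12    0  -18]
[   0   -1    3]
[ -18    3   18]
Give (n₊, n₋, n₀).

Answer: (1, 1, 1)

Derivation:
step 0: pivot 12 → sign +
step 1: pivot -1 → sign −
step 2: row/col 2 already zero → sign 0
signature = (1, 1, 1)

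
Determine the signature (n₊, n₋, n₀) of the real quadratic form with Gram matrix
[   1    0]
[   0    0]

step 0: pivot 1 → sign +
step 1: row/col 1 already zero → sign 0
signature = (1, 0, 1)

Answer: (1, 0, 1)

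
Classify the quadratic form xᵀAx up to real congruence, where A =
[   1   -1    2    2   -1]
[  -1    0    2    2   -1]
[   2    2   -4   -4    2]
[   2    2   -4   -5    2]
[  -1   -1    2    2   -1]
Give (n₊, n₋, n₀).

Answer: (2, 2, 1)

Derivation:
step 0: pivot 1 → sign +
step 1: pivot -1 → sign −
step 2: pivot 8 → sign +
step 3: pivot -1 → sign −
step 4: row/col 4 already zero → sign 0
signature = (2, 2, 1)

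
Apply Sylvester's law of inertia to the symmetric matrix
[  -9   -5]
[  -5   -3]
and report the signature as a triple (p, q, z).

step 0: pivot -9 → sign −
step 1: pivot -2/9 → sign −
signature = (0, 2, 0)

Answer: (0, 2, 0)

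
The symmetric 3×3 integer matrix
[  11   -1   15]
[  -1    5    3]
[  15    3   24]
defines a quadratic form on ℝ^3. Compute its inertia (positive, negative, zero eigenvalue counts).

Answer: (2, 1, 0)

Derivation:
step 0: pivot 11 → sign +
step 1: pivot 54/11 → sign +
step 2: pivot -1/3 → sign −
signature = (2, 1, 0)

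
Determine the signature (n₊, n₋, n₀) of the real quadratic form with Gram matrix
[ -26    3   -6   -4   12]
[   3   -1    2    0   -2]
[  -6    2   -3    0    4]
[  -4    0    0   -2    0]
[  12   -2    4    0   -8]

step 0: pivot -26 → sign −
step 1: pivot -17/26 → sign −
step 2: pivot 1 → sign +
step 3: pivot -18/17 → sign −
step 4: row/col 4 already zero → sign 0
signature = (1, 3, 1)

Answer: (1, 3, 1)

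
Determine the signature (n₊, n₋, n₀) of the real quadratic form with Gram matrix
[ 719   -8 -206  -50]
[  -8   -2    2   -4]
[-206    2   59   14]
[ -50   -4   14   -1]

step 0: pivot 719 → sign +
step 1: pivot -1502/719 → sign −
step 2: pivot 15/751 → sign +
step 3: pivot 3/5 → sign +
signature = (3, 1, 0)

Answer: (3, 1, 0)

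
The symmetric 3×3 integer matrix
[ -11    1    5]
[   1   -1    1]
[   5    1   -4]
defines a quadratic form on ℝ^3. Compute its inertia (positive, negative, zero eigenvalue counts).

Answer: (1, 2, 0)

Derivation:
step 0: pivot -11 → sign −
step 1: pivot -10/11 → sign −
step 2: pivot 3/5 → sign +
signature = (1, 2, 0)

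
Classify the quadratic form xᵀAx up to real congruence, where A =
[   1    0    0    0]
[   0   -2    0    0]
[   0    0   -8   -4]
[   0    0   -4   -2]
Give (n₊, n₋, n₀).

step 0: pivot 1 → sign +
step 1: pivot -2 → sign −
step 2: pivot -8 → sign −
step 3: row/col 3 already zero → sign 0
signature = (1, 2, 1)

Answer: (1, 2, 1)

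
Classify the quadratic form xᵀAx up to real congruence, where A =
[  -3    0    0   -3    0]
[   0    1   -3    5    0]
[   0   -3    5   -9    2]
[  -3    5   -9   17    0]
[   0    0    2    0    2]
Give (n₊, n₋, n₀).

step 0: pivot -3 → sign −
step 1: pivot 1 → sign +
step 2: pivot -4 → sign −
step 3: pivot 4 → sign +
step 4: pivot 3/4 → sign +
signature = (3, 2, 0)

Answer: (3, 2, 0)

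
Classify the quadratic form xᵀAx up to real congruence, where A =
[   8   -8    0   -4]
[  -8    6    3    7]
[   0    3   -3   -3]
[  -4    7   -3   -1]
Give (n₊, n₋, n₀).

step 0: pivot 8 → sign +
step 1: pivot -2 → sign −
step 2: pivot 3/2 → sign +
step 3: row/col 3 already zero → sign 0
signature = (2, 1, 1)

Answer: (2, 1, 1)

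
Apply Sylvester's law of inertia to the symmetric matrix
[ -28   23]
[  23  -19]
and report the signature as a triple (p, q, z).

Answer: (0, 2, 0)

Derivation:
step 0: pivot -28 → sign −
step 1: pivot -3/28 → sign −
signature = (0, 2, 0)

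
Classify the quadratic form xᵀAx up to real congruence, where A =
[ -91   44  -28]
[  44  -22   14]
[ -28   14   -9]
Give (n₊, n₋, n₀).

Answer: (0, 3, 0)

Derivation:
step 0: pivot -91 → sign −
step 1: pivot -66/91 → sign −
step 2: pivot -1/11 → sign −
signature = (0, 3, 0)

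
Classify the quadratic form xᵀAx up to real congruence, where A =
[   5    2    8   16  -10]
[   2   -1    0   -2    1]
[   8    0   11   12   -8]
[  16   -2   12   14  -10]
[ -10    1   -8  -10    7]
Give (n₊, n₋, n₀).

Answer: (3, 1, 1)

Derivation:
step 0: pivot 5 → sign +
step 1: pivot -9/5 → sign −
step 2: pivot 35/9 → sign +
step 3: pivot 54/35 → sign +
step 4: row/col 4 already zero → sign 0
signature = (3, 1, 1)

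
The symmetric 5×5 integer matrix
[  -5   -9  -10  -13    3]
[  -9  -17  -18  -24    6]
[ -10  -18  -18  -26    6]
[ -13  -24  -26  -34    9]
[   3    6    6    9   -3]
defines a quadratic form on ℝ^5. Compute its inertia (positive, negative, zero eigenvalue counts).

step 0: pivot -5 → sign −
step 1: pivot -4/5 → sign −
step 2: pivot 2 → sign +
step 3: pivot 1/4 → sign +
step 4: pivot -3 → sign −
signature = (2, 3, 0)

Answer: (2, 3, 0)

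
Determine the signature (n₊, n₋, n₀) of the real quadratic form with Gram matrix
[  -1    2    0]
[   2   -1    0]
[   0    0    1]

Answer: (2, 1, 0)

Derivation:
step 0: pivot -1 → sign −
step 1: pivot 3 → sign +
step 2: pivot 1 → sign +
signature = (2, 1, 0)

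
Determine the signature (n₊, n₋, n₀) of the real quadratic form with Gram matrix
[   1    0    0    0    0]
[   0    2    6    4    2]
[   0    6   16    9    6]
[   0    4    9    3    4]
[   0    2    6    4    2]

Answer: (2, 2, 1)

Derivation:
step 0: pivot 1 → sign +
step 1: pivot 2 → sign +
step 2: pivot -2 → sign −
step 3: pivot -1/2 → sign −
step 4: row/col 4 already zero → sign 0
signature = (2, 2, 1)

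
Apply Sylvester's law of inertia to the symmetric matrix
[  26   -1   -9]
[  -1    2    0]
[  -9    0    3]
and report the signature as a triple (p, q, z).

step 0: pivot 26 → sign +
step 1: pivot 51/26 → sign +
step 2: pivot -3/17 → sign −
signature = (2, 1, 0)

Answer: (2, 1, 0)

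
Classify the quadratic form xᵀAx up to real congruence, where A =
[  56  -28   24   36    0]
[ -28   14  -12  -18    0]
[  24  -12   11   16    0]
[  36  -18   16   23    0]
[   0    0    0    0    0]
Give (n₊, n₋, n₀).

Answer: (2, 1, 2)

Derivation:
step 0: pivot 56 → sign +
step 1: pivot 5/7 → sign +
step 2: pivot -3/5 → sign −
step 3: row/col 3 already zero → sign 0
step 4: row/col 4 already zero → sign 0
signature = (2, 1, 2)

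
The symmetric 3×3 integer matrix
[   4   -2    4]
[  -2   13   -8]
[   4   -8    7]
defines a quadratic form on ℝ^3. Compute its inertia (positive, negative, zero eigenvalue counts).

Answer: (2, 0, 1)

Derivation:
step 0: pivot 4 → sign +
step 1: pivot 12 → sign +
step 2: row/col 2 already zero → sign 0
signature = (2, 0, 1)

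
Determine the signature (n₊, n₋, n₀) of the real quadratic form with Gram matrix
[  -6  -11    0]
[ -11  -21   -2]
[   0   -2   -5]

step 0: pivot -6 → sign −
step 1: pivot -5/6 → sign −
step 2: pivot -1/5 → sign −
signature = (0, 3, 0)

Answer: (0, 3, 0)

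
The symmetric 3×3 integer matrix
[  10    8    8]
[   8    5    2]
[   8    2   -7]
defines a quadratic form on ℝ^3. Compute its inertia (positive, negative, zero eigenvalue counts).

Answer: (2, 1, 0)

Derivation:
step 0: pivot 10 → sign +
step 1: pivot -7/5 → sign −
step 2: pivot 3/7 → sign +
signature = (2, 1, 0)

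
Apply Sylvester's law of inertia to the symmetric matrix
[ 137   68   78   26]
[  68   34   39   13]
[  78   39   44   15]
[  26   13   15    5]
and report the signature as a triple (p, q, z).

step 0: pivot 137 → sign +
step 1: pivot 34/137 → sign +
step 2: pivot -25/34 → sign −
step 3: pivot 1/25 → sign +
signature = (3, 1, 0)

Answer: (3, 1, 0)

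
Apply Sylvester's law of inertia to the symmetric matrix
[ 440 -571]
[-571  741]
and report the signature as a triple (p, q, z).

Answer: (1, 1, 0)

Derivation:
step 0: pivot 440 → sign +
step 1: pivot -1/440 → sign −
signature = (1, 1, 0)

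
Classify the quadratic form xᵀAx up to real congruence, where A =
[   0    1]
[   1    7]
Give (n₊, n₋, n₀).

step 0: pivot 7 → sign +
step 1: pivot -1/7 → sign −
signature = (1, 1, 0)

Answer: (1, 1, 0)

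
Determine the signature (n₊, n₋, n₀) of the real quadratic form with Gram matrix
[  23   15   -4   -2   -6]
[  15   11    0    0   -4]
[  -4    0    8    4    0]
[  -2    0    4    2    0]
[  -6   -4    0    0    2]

Answer: (3, 0, 2)

Derivation:
step 0: pivot 23 → sign +
step 1: pivot 28/23 → sign +
step 2: pivot 12/7 → sign +
step 3: row/col 3 already zero → sign 0
step 4: row/col 4 already zero → sign 0
signature = (3, 0, 2)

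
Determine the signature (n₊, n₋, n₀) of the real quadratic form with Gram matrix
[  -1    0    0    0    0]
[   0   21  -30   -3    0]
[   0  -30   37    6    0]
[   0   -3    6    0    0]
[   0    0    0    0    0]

Answer: (2, 2, 1)

Derivation:
step 0: pivot -1 → sign −
step 1: pivot 21 → sign +
step 2: pivot -41/7 → sign −
step 3: pivot 3/41 → sign +
step 4: row/col 4 already zero → sign 0
signature = (2, 2, 1)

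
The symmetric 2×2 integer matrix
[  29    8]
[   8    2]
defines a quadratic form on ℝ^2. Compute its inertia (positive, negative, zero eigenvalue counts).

step 0: pivot 29 → sign +
step 1: pivot -6/29 → sign −
signature = (1, 1, 0)

Answer: (1, 1, 0)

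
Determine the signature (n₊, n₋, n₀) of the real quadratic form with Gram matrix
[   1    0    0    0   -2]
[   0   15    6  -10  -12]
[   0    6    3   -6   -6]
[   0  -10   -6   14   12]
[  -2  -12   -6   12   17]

step 0: pivot 1 → sign +
step 1: pivot 15 → sign +
step 2: pivot 3/5 → sign +
step 3: pivot 2/3 → sign +
step 4: pivot 1 → sign +
signature = (5, 0, 0)

Answer: (5, 0, 0)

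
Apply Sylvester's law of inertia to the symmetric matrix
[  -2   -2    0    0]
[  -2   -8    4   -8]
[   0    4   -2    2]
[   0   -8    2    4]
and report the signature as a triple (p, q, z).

Answer: (1, 3, 0)

Derivation:
step 0: pivot -2 → sign −
step 1: pivot -6 → sign −
step 2: pivot 2/3 → sign +
step 3: pivot -2 → sign −
signature = (1, 3, 0)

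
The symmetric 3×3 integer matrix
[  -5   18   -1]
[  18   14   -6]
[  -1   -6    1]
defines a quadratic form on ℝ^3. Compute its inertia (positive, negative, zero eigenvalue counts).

step 0: pivot -5 → sign −
step 1: pivot 394/5 → sign +
step 2: pivot 6/197 → sign +
signature = (2, 1, 0)

Answer: (2, 1, 0)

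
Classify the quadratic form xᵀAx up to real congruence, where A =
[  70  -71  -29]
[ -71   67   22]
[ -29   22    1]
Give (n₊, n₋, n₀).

Answer: (1, 2, 0)

Derivation:
step 0: pivot 70 → sign +
step 1: pivot -351/70 → sign −
step 2: pivot -2/39 → sign −
signature = (1, 2, 0)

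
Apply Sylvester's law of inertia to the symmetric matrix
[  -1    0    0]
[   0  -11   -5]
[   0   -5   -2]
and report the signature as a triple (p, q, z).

step 0: pivot -1 → sign −
step 1: pivot -11 → sign −
step 2: pivot 3/11 → sign +
signature = (1, 2, 0)

Answer: (1, 2, 0)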